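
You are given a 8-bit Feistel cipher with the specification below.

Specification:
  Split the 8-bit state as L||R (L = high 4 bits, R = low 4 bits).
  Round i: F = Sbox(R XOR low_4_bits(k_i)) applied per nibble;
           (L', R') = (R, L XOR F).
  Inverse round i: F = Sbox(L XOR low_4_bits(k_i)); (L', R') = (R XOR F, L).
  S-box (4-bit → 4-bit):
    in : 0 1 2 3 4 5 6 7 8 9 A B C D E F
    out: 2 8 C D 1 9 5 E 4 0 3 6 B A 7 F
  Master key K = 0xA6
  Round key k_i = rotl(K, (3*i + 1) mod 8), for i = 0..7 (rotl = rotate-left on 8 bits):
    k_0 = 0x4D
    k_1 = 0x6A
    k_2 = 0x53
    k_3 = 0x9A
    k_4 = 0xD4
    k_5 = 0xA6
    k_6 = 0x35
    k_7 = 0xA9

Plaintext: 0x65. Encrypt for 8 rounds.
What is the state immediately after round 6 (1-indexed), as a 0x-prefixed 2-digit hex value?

0xF0

s_0 = plaintext = 0x65
s_1 = Round(s_0, k_0) = 0x52
s_2 = Round(s_1, k_1) = 0x21
s_3 = Round(s_2, k_2) = 0x1E
s_4 = Round(s_3, k_3) = 0xE0
s_5 = Round(s_4, k_4) = 0x0F
s_6 = Round(s_5, k_5) = 0xF0
s_7 = Round(s_6, k_6) = 0x06
s_8 = Round(s_7, k_7) = 0x6F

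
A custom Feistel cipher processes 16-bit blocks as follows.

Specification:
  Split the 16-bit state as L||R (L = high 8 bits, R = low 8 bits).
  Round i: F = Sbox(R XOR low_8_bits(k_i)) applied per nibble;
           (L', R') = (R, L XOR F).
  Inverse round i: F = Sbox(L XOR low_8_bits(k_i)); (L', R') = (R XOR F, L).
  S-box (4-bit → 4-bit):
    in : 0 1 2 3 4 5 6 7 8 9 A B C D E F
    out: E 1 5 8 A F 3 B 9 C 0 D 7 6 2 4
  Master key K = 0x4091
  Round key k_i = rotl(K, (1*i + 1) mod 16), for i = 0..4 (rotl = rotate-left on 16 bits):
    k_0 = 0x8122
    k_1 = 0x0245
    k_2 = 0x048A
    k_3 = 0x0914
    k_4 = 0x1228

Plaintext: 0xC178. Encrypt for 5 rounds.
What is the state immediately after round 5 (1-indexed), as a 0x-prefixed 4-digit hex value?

s_0 = plaintext = 0xC178
s_1 = Round(s_0, k_0) = 0x7831
s_2 = Round(s_1, k_1) = 0x31C2
s_3 = Round(s_2, k_2) = 0xC298
s_4 = Round(s_3, k_3) = 0x9855
s_5 = Round(s_4, k_4) = 0x552E

0x552E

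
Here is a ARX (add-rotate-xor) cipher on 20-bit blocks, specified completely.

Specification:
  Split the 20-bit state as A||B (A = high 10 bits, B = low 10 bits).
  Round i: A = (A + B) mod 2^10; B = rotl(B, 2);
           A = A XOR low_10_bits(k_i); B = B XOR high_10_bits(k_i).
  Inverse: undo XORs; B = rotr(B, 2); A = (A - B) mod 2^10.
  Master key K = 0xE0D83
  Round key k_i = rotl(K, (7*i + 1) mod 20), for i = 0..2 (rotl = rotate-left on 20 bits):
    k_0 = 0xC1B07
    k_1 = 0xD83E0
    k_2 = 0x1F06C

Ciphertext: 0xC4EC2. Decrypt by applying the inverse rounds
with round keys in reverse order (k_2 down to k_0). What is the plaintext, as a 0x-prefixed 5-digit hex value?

s_0 = ciphertext = 0xC4EC2
s_1 = InvRound(s_0, k_2) = 0x342AF
s_2 = InvRound(s_1, k_1) = 0xEF773
s_3 = InvRound(s_2, k_0) = 0xE751D

0xE751D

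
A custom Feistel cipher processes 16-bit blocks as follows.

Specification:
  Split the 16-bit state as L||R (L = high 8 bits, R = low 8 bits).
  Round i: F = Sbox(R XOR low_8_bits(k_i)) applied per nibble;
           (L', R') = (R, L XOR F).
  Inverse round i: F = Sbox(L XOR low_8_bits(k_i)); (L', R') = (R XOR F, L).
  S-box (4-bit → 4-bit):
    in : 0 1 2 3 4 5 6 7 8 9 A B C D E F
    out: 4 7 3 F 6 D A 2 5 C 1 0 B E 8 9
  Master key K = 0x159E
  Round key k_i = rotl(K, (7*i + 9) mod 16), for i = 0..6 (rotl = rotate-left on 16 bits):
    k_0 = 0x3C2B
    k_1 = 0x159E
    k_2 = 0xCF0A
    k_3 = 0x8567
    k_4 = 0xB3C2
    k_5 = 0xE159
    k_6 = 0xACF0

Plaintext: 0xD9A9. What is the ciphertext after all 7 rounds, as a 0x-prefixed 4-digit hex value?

s_0 = plaintext = 0xD9A9
s_1 = Round(s_0, k_0) = 0xA98A
s_2 = Round(s_1, k_1) = 0x8ADF
s_3 = Round(s_2, k_2) = 0xDF67
s_4 = Round(s_3, k_3) = 0x679B
s_5 = Round(s_4, k_4) = 0x9BBB
s_6 = Round(s_5, k_5) = 0xBB18
s_7 = Round(s_6, k_6) = 0x183E

0x183E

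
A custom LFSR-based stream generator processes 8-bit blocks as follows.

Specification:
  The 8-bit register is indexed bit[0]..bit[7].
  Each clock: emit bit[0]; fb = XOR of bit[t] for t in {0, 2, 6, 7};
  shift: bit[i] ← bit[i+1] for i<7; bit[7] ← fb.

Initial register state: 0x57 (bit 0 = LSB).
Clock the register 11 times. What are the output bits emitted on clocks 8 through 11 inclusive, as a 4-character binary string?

reg_0 = 0x57
clock 1: out=1, reg = 0xAB
clock 2: out=1, reg = 0x55
clock 3: out=1, reg = 0xAA
clock 4: out=0, reg = 0xD5
clock 5: out=1, reg = 0x6A
clock 6: out=0, reg = 0xB5
clock 7: out=1, reg = 0xDA
clock 8: out=0, reg = 0x6D
clock 9: out=1, reg = 0xB6
clock 10: out=0, reg = 0x5B
clock 11: out=1, reg = 0x2D

0101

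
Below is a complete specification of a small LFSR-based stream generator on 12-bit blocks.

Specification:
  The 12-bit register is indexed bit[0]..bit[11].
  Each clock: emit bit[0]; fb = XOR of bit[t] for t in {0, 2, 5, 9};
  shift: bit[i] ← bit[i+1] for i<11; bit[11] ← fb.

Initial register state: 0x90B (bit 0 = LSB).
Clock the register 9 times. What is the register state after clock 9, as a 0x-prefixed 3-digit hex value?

0x76C

reg_0 = 0x90B
clock 1: out=1, reg = 0xC85
clock 2: out=1, reg = 0x642
clock 3: out=0, reg = 0xB21
clock 4: out=1, reg = 0xD90
clock 5: out=0, reg = 0x6C8
clock 6: out=0, reg = 0xB64
clock 7: out=0, reg = 0xDB2
clock 8: out=0, reg = 0xED9
clock 9: out=1, reg = 0x76C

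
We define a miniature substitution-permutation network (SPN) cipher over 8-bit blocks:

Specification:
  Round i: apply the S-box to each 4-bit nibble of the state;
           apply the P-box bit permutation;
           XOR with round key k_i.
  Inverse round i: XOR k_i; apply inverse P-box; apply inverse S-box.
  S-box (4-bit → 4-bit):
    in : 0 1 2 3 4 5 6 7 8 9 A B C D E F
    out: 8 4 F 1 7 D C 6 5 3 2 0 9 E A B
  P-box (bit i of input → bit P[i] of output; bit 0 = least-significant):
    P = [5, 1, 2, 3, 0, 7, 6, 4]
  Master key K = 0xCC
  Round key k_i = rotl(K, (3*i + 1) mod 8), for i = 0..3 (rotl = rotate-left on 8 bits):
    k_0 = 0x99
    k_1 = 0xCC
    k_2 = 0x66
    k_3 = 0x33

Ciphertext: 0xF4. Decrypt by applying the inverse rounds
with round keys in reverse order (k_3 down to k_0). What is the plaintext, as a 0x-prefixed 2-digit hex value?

s_0 = ciphertext = 0xF4
s_1 = InvRound(s_0, k_3) = 0x47
s_2 = InvRound(s_1, k_2) = 0x33
s_3 = InvRound(s_2, k_1) = 0x22
s_4 = InvRound(s_3, k_0) = 0xFF

0xFF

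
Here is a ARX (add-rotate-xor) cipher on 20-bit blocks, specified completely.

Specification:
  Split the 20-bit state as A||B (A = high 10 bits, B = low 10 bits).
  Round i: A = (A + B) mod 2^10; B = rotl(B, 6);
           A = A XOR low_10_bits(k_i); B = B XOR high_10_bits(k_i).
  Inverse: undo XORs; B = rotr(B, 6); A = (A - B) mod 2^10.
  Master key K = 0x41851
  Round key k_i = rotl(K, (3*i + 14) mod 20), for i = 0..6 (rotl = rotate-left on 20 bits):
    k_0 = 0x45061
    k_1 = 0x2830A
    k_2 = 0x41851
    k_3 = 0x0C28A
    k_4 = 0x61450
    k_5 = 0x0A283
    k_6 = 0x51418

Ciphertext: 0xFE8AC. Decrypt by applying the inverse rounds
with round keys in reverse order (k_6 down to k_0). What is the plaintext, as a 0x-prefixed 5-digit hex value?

s_0 = ciphertext = 0xFE8AC
s_1 = InvRound(s_0, k_6) = 0x52E97
s_2 = InvRound(s_1, k_5) = 0xF3BFA
s_3 = InvRound(s_2, k_4) = 0xE97F9
s_4 = InvRound(s_3, k_3) = 0x2409F
s_5 = InvRound(s_4, k_2) = 0xCAD96
s_6 = InvRound(s_5, k_1) = 0x2F764
s_7 = InvRound(s_6, k_0) = 0x74F09

0x74F09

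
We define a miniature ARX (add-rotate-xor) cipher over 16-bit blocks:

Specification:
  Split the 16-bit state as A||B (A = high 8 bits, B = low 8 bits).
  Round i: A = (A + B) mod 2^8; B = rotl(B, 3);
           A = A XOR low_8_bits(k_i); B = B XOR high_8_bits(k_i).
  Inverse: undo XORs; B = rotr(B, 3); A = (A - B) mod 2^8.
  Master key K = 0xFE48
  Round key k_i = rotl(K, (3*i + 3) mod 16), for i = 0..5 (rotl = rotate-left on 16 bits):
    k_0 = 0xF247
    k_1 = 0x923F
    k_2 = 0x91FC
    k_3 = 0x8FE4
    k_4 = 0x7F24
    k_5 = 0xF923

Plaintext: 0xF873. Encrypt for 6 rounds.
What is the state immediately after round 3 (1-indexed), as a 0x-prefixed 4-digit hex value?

s_0 = plaintext = 0xF873
s_1 = Round(s_0, k_0) = 0x2C69
s_2 = Round(s_1, k_1) = 0xAAD9
s_3 = Round(s_2, k_2) = 0x7F5F
s_4 = Round(s_3, k_3) = 0x3A75
s_5 = Round(s_4, k_4) = 0x8BD4
s_6 = Round(s_5, k_5) = 0x7C5F

0x7F5F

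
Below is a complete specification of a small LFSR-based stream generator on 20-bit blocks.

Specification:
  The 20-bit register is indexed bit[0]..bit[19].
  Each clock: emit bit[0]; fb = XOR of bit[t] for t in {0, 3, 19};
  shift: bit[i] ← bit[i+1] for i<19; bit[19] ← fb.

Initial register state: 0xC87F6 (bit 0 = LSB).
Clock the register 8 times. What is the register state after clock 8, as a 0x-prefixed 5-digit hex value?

reg_0 = 0xC87F6
clock 1: out=0, reg = 0xE43FB
clock 2: out=1, reg = 0xF21FD
clock 3: out=1, reg = 0xF90FE
clock 4: out=0, reg = 0x7C87F
clock 5: out=1, reg = 0x3E43F
clock 6: out=1, reg = 0x1F21F
clock 7: out=1, reg = 0x0F90F
clock 8: out=1, reg = 0x07C87

0x07C87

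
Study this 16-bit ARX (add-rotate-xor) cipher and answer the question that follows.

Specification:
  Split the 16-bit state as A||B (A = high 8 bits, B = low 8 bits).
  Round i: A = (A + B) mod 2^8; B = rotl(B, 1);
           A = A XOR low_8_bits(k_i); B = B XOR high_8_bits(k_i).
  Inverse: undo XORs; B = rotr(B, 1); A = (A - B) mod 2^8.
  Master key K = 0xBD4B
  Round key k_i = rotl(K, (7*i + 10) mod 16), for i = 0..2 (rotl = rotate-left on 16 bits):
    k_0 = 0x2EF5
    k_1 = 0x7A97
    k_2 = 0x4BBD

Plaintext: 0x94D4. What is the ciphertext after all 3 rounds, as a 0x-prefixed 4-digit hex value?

0x95A1

s_0 = plaintext = 0x94D4
s_1 = Round(s_0, k_0) = 0x9D87
s_2 = Round(s_1, k_1) = 0xB375
s_3 = Round(s_2, k_2) = 0x95A1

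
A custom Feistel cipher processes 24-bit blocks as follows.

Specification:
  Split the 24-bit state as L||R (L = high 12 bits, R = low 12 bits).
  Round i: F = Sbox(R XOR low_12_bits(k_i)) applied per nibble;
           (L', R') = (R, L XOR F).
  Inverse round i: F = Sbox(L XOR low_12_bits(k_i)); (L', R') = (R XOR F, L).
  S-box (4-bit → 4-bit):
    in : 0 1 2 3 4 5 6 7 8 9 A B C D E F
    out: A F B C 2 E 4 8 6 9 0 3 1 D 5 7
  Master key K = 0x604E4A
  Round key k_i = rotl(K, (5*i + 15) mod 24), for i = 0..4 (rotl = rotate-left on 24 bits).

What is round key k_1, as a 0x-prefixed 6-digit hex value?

K = 0x604E4A
k_0 = rotl(K, (5*0+15) mod 24) = rotl(K, 15) = 0x253027
k_1 = rotl(K, (5*1+15) mod 24) = rotl(K, 20) = 0xA604E4

0xA604E4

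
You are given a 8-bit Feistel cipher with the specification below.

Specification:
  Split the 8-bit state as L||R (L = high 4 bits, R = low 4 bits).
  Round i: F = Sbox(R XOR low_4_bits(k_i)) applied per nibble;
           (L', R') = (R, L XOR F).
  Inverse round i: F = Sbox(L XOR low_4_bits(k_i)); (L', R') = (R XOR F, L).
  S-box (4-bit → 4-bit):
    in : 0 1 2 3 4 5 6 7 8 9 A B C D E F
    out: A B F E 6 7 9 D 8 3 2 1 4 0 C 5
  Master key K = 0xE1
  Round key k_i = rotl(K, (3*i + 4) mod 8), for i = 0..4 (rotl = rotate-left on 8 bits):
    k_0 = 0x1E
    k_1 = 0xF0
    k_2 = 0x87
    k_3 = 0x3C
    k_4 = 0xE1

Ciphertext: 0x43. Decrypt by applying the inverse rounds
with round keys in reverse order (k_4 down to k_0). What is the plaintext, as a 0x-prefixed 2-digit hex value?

0x2B

s_0 = ciphertext = 0x43
s_1 = InvRound(s_0, k_4) = 0x44
s_2 = InvRound(s_1, k_3) = 0xC4
s_3 = InvRound(s_2, k_2) = 0x5C
s_4 = InvRound(s_3, k_1) = 0xB5
s_5 = InvRound(s_4, k_0) = 0x2B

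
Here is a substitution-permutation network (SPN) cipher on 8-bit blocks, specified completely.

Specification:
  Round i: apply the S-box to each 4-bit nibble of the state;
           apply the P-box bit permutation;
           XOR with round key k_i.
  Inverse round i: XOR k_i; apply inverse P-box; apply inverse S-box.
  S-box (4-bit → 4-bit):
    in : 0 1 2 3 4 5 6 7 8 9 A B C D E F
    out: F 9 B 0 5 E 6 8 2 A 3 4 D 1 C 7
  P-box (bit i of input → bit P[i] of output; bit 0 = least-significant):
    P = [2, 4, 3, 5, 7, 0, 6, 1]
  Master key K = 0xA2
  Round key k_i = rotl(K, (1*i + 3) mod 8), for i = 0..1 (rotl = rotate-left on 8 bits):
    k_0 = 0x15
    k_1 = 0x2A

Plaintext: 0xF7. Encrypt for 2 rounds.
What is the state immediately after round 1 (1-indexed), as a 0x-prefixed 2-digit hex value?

s_0 = plaintext = 0xF7
s_1 = Round(s_0, k_0) = 0xF4
s_2 = Round(s_1, k_1) = 0xE7

0xF4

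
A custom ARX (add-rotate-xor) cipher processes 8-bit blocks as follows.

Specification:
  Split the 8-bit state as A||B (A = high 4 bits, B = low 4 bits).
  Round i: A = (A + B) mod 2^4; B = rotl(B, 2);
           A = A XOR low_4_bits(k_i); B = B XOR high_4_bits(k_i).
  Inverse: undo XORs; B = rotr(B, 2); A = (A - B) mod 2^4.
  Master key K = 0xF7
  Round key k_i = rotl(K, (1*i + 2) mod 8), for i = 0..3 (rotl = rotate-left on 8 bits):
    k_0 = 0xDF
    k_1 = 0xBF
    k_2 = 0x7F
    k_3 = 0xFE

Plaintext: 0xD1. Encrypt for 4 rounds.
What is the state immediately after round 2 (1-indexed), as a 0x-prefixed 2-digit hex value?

s_0 = plaintext = 0xD1
s_1 = Round(s_0, k_0) = 0x19
s_2 = Round(s_1, k_1) = 0x5D
s_3 = Round(s_2, k_2) = 0xD0
s_4 = Round(s_3, k_3) = 0x3F

0x5D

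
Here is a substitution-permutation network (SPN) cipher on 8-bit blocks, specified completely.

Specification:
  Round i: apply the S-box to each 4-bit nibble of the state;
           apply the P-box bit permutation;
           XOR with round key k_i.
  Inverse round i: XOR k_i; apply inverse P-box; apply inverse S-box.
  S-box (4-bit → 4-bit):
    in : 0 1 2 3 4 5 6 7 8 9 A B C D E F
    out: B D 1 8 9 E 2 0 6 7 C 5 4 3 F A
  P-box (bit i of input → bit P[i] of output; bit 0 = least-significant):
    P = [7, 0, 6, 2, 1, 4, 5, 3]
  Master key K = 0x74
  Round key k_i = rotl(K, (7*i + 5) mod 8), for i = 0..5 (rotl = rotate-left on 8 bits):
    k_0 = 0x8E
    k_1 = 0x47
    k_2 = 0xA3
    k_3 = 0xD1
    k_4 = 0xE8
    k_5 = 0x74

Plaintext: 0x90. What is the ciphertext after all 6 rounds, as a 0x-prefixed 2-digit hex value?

0x42

s_0 = plaintext = 0x90
s_1 = Round(s_0, k_0) = 0x39
s_2 = Round(s_1, k_1) = 0x8E
s_3 = Round(s_2, k_2) = 0x56
s_4 = Round(s_3, k_3) = 0xE8
s_5 = Round(s_4, k_4) = 0x93
s_6 = Round(s_5, k_5) = 0x42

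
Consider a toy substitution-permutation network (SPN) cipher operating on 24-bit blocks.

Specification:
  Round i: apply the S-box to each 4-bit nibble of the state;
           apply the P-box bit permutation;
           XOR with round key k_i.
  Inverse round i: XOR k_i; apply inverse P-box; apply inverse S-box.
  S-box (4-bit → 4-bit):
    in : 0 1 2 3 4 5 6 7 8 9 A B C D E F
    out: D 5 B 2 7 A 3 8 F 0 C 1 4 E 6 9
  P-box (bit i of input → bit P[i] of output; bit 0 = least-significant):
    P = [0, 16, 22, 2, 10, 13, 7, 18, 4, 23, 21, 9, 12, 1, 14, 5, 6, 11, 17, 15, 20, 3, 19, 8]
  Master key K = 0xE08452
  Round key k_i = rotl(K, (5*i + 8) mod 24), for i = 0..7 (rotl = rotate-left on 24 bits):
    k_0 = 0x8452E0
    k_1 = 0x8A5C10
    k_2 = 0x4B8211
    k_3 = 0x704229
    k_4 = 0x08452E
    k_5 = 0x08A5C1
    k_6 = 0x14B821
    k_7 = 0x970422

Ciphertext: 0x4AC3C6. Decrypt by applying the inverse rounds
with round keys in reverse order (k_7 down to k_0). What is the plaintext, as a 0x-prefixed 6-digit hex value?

s_0 = ciphertext = 0x4AC3C6
s_1 = InvRound(s_0, k_7) = 0x0FA50D
s_2 = InvRound(s_1, k_6) = 0x8EF9B5
s_3 = InvRound(s_2, k_5) = 0x9406F7
s_4 = InvRound(s_3, k_4) = 0x8BC2AB
s_5 = InvRound(s_4, k_3) = 0x1A3ECE
s_6 = InvRound(s_5, k_2) = 0x626B48
s_7 = InvRound(s_6, k_1) = 0xDBB86C
s_8 = InvRound(s_7, k_0) = 0x4DC7DD

0x4DC7DD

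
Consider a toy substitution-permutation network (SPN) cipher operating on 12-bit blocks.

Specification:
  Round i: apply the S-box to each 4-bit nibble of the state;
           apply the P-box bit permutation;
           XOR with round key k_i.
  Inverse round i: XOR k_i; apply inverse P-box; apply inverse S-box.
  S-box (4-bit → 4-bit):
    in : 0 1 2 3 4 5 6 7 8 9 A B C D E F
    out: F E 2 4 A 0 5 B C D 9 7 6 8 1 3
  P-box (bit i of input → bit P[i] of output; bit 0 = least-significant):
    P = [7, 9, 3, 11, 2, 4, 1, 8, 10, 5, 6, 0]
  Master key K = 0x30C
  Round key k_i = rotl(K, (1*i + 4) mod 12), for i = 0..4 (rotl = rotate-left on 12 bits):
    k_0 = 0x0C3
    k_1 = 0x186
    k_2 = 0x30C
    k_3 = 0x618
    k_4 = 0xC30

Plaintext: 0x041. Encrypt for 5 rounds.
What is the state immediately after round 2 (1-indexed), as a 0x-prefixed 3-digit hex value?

s_0 = plaintext = 0x041
s_1 = Round(s_0, k_0) = 0xFBA
s_2 = Round(s_1, k_1) = 0xD30
s_3 = Round(s_2, k_2) = 0x987
s_4 = Round(s_3, k_3) = 0x9DB
s_5 = Round(s_4, k_4) = 0xBF9

0xD30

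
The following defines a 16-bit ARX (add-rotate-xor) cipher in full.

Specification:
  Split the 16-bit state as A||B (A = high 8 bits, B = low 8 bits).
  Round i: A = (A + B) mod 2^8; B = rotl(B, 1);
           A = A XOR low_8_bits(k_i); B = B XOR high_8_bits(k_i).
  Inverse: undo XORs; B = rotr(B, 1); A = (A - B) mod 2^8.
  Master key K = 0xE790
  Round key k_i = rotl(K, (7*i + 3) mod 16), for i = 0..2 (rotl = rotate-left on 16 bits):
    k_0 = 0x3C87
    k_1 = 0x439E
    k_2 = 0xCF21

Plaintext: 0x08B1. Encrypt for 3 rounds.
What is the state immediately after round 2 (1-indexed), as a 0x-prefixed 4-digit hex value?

s_0 = plaintext = 0x08B1
s_1 = Round(s_0, k_0) = 0x3E5F
s_2 = Round(s_1, k_1) = 0x03FD
s_3 = Round(s_2, k_2) = 0x2134

0x03FD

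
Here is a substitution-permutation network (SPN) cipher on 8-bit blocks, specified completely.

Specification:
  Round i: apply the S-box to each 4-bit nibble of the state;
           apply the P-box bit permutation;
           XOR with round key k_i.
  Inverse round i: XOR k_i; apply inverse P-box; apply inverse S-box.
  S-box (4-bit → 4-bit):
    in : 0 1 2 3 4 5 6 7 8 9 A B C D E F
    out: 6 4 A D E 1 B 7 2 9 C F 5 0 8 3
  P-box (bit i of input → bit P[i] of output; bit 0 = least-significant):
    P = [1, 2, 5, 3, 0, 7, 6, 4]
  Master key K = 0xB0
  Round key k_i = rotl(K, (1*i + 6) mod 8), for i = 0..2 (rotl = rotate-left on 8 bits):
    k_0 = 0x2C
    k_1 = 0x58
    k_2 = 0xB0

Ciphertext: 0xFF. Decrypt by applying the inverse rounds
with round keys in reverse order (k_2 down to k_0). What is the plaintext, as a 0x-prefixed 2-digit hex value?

s_0 = ciphertext = 0xFF
s_1 = InvRound(s_0, k_2) = 0xC6
s_2 = InvRound(s_1, k_1) = 0x26
s_3 = InvRound(s_2, k_0) = 0xD9

0xD9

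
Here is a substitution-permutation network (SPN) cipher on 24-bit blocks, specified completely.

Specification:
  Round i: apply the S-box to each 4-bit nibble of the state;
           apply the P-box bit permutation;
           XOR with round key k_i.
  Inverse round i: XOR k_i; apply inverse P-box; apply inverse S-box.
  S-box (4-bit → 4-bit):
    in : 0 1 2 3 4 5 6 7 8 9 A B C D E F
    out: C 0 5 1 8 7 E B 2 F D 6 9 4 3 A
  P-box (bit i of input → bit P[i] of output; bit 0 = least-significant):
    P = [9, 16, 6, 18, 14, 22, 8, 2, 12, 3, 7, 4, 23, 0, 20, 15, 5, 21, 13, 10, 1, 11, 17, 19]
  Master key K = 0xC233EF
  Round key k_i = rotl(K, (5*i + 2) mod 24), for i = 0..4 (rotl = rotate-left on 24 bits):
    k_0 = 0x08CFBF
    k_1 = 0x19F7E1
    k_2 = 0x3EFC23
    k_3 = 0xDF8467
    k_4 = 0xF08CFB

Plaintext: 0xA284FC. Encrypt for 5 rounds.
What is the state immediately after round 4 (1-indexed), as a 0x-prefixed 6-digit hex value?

0x102F43

s_0 = plaintext = 0xA284FC
s_1 = Round(s_0, k_0) = 0x46ED88
s_2 = Round(s_1, k_1) = 0xF0D360
s_3 = Round(s_2, k_2) = 0x62C167
s_4 = Round(s_3, k_3) = 0x102F43
s_5 = Round(s_4, k_4) = 0x60AAE7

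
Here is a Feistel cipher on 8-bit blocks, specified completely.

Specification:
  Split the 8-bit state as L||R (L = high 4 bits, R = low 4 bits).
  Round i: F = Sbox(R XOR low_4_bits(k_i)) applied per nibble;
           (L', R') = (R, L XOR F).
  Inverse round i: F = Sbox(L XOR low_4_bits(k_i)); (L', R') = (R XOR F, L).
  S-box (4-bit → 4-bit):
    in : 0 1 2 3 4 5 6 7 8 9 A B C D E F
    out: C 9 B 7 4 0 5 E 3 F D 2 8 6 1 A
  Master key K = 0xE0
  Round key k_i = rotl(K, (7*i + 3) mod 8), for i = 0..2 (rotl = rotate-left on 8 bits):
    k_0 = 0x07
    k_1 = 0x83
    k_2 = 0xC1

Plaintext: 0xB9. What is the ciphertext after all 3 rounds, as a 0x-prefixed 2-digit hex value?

s_0 = plaintext = 0xB9
s_1 = Round(s_0, k_0) = 0x9A
s_2 = Round(s_1, k_1) = 0xA6
s_3 = Round(s_2, k_2) = 0x64

0x64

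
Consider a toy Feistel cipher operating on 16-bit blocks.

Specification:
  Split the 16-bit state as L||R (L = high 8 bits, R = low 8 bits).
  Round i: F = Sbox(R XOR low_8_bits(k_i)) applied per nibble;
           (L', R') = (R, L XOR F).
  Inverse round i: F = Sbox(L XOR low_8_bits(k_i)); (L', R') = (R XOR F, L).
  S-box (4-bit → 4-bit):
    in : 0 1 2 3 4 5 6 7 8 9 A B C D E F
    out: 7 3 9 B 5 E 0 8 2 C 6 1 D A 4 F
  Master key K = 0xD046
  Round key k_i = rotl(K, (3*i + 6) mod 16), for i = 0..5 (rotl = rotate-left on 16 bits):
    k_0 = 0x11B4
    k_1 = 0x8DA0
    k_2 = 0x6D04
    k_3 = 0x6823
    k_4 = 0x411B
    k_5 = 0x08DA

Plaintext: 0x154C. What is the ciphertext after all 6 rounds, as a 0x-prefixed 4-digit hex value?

s_0 = plaintext = 0x154C
s_1 = Round(s_0, k_0) = 0x4CE7
s_2 = Round(s_1, k_1) = 0xE714
s_3 = Round(s_2, k_2) = 0x14D0
s_4 = Round(s_3, k_3) = 0xD0EF
s_5 = Round(s_4, k_4) = 0xEF25
s_6 = Round(s_5, k_5) = 0x2510

0x2510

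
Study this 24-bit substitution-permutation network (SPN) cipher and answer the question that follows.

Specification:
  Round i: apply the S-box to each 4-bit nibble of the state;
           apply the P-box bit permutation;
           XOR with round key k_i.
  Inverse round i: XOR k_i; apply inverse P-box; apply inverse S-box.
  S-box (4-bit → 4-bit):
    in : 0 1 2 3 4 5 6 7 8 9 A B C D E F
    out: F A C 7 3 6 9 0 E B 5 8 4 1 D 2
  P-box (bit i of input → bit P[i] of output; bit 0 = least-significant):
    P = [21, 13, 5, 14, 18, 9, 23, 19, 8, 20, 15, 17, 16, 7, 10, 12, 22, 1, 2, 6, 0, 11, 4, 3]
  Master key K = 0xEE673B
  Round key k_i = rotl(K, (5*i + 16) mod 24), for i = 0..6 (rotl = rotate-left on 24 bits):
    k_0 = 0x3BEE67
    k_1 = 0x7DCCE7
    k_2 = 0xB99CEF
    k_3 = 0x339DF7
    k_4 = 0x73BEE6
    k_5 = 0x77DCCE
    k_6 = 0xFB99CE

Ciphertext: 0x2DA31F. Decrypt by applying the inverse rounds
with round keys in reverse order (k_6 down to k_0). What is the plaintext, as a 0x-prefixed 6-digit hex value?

s_0 = ciphertext = 0x2DA31F
s_1 = InvRound(s_0, k_6) = 0x36113F
s_2 = InvRound(s_1, k_5) = 0x363A72
s_3 = InvRound(s_2, k_4) = 0xCA3CD7
s_4 = InvRound(s_3, k_3) = 0x7DD323
s_5 = InvRound(s_4, k_2) = 0x1E5D3B
s_6 = InvRound(s_5, k_1) = 0x2E9E7D
s_7 = InvRound(s_6, k_0) = 0x2F6FD1

0x2F6FD1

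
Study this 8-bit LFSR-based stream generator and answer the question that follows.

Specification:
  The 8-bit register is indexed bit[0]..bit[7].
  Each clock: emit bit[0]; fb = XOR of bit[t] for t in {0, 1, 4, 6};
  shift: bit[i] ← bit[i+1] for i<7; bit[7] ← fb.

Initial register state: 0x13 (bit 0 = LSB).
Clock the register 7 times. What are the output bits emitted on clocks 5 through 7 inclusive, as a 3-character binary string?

reg_0 = 0x13
clock 1: out=1, reg = 0x89
clock 2: out=1, reg = 0xC4
clock 3: out=0, reg = 0xE2
clock 4: out=0, reg = 0x71
clock 5: out=1, reg = 0xB8
clock 6: out=0, reg = 0xDC
clock 7: out=0, reg = 0x6E

100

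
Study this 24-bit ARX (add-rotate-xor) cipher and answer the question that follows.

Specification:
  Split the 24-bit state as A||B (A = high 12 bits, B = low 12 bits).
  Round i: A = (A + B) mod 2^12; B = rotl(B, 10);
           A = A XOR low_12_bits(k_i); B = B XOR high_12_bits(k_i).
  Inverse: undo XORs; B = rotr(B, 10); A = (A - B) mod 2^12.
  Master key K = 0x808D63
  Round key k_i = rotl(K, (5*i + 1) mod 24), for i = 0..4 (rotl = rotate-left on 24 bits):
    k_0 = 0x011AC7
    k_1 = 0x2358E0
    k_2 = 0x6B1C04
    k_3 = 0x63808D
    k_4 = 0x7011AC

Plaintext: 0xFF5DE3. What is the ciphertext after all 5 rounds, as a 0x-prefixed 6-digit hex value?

0x0F6C33

s_0 = plaintext = 0xFF5DE3
s_1 = Round(s_0, k_0) = 0x71FF69
s_2 = Round(s_1, k_1) = 0xE685EF
s_3 = Round(s_2, k_2) = 0x853BCA
s_4 = Round(s_3, k_3) = 0x490CCA
s_5 = Round(s_4, k_4) = 0x0F6C33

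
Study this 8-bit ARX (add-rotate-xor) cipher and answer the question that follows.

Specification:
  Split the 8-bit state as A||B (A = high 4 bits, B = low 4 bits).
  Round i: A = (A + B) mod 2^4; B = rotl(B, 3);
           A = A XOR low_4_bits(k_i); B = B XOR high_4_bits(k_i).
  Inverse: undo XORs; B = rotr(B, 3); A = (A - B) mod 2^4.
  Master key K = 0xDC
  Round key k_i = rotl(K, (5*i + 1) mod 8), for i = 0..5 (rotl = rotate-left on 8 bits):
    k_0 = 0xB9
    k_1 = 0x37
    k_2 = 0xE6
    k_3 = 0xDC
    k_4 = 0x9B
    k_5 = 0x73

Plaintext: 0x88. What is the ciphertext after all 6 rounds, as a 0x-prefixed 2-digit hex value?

0xDD

s_0 = plaintext = 0x88
s_1 = Round(s_0, k_0) = 0x9F
s_2 = Round(s_1, k_1) = 0xFC
s_3 = Round(s_2, k_2) = 0xD8
s_4 = Round(s_3, k_3) = 0x99
s_5 = Round(s_4, k_4) = 0x95
s_6 = Round(s_5, k_5) = 0xDD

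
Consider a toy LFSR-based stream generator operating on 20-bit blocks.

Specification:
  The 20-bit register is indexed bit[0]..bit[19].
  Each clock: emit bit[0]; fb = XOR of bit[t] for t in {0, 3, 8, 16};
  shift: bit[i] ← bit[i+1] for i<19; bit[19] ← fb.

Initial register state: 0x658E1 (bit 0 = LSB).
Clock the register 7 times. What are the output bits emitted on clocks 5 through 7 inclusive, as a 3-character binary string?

reg_0 = 0x658E1
clock 1: out=1, reg = 0xB2C70
clock 2: out=0, reg = 0xD9638
clock 3: out=0, reg = 0x6CB1C
clock 4: out=0, reg = 0x3658E
clock 5: out=0, reg = 0x9B2C7
clock 6: out=1, reg = 0x4D963
clock 7: out=1, reg = 0x26CB1

011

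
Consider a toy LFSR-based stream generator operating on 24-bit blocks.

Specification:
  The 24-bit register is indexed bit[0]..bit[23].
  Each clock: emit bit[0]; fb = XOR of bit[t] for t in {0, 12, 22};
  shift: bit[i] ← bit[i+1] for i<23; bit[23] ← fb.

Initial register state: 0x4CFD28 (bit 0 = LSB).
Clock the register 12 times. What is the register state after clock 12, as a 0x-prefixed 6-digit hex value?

reg_0 = 0x4CFD28
clock 1: out=0, reg = 0x267E94
clock 2: out=0, reg = 0x933F4A
clock 3: out=0, reg = 0xC99FA5
clock 4: out=1, reg = 0xE4CFD2
clock 5: out=0, reg = 0xF267E9
clock 6: out=1, reg = 0x7933F4
clock 7: out=0, reg = 0x3C99FA
clock 8: out=0, reg = 0x9E4CFD
clock 9: out=1, reg = 0xCF267E
clock 10: out=0, reg = 0xE7933F
clock 11: out=1, reg = 0xF3C99F
clock 12: out=1, reg = 0x79E4CF

0x79E4CF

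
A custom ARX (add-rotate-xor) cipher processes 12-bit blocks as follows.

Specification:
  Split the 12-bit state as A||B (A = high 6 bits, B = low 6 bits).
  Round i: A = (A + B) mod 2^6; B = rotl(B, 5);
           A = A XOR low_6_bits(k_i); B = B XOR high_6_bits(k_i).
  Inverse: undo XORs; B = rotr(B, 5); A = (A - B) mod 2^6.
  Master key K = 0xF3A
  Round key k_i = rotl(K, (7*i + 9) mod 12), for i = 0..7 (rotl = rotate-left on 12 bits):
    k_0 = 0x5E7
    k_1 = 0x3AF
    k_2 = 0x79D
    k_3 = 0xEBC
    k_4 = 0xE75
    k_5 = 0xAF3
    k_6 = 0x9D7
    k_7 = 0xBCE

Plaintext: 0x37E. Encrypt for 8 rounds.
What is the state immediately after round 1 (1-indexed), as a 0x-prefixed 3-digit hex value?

s_0 = plaintext = 0x37E
s_1 = Round(s_0, k_0) = 0xB08
s_2 = Round(s_1, k_1) = 0x6CA
s_3 = Round(s_2, k_2) = 0xE1B
s_4 = Round(s_3, k_3) = 0xBD7
s_5 = Round(s_4, k_4) = 0xCD2
s_6 = Round(s_5, k_5) = 0xDA2
s_7 = Round(s_6, k_6) = 0x3F6
s_8 = Round(s_7, k_7) = 0x2F4

0xB08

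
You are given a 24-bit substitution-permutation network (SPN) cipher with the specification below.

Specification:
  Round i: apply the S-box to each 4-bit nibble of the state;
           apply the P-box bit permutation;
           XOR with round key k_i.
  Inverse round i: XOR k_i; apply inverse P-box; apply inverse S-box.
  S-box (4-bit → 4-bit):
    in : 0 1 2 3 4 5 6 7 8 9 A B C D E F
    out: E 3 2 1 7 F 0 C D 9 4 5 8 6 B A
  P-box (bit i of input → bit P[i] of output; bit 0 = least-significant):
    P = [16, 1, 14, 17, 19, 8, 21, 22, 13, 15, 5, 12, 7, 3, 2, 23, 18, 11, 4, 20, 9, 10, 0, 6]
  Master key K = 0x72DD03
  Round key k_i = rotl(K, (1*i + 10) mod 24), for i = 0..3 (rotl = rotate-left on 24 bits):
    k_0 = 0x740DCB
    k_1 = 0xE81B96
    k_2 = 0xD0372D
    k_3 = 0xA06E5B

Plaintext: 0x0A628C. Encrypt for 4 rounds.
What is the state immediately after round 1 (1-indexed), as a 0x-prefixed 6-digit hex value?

0x1E899A

s_0 = plaintext = 0x0A628C
s_1 = Round(s_0, k_0) = 0x1E899A
s_2 = Round(s_1, k_1) = 0x346512
s_3 = Round(s_2, k_2) = 0xDC8C1F
s_4 = Round(s_3, k_3) = 0x3A7BDC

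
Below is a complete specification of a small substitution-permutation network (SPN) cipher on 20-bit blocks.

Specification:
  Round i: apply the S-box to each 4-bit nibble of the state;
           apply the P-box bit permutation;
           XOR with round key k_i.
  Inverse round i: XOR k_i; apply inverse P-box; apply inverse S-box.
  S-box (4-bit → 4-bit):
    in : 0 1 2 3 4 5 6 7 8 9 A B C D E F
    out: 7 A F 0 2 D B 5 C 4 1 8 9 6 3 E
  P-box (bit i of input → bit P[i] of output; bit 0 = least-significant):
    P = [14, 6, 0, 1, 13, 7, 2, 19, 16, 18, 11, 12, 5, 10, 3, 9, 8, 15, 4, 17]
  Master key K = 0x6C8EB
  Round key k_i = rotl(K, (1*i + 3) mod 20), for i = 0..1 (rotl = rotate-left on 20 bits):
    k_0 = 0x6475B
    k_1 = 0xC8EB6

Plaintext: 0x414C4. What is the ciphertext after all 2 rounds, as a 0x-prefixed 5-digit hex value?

0x09B14

s_0 = plaintext = 0x414C4
s_1 = Round(s_0, k_0) = 0xAE11B
s_2 = Round(s_1, k_1) = 0x09B14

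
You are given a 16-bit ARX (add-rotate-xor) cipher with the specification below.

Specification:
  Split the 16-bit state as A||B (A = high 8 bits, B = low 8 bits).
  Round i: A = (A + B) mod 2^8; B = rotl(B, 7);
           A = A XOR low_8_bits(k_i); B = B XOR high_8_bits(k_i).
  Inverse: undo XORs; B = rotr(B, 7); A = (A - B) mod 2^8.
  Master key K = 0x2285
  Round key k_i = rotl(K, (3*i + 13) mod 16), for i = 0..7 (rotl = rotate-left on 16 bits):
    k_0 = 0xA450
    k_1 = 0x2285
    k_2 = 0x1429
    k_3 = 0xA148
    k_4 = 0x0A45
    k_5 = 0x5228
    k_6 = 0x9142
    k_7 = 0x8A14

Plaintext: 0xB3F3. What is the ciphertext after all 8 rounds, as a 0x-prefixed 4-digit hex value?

0xB81F

s_0 = plaintext = 0xB3F3
s_1 = Round(s_0, k_0) = 0xF65D
s_2 = Round(s_1, k_1) = 0xD68C
s_3 = Round(s_2, k_2) = 0x4B52
s_4 = Round(s_3, k_3) = 0xD588
s_5 = Round(s_4, k_4) = 0x184E
s_6 = Round(s_5, k_5) = 0x4E75
s_7 = Round(s_6, k_6) = 0x812B
s_8 = Round(s_7, k_7) = 0xB81F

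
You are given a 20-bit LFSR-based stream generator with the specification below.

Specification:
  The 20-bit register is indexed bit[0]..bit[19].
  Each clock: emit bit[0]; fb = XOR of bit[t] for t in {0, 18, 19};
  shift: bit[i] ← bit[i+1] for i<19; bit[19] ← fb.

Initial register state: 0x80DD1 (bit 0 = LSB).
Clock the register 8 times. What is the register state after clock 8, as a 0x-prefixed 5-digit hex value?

reg_0 = 0x80DD1
clock 1: out=1, reg = 0x406E8
clock 2: out=0, reg = 0xA0374
clock 3: out=0, reg = 0xD01BA
clock 4: out=0, reg = 0x680DD
clock 5: out=1, reg = 0x3406E
clock 6: out=0, reg = 0x1A037
clock 7: out=1, reg = 0x8D01B
clock 8: out=1, reg = 0x4680D

0x4680D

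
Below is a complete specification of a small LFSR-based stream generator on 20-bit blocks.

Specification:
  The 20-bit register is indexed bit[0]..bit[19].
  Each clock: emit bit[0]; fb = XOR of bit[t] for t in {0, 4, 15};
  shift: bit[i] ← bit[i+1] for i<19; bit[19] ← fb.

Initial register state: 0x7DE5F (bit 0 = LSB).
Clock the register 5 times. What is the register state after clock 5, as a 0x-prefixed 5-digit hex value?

0xABEF2

reg_0 = 0x7DE5F
clock 1: out=1, reg = 0xBEF2F
clock 2: out=1, reg = 0x5F797
clock 3: out=1, reg = 0xAFBCB
clock 4: out=1, reg = 0x57DE5
clock 5: out=1, reg = 0xABEF2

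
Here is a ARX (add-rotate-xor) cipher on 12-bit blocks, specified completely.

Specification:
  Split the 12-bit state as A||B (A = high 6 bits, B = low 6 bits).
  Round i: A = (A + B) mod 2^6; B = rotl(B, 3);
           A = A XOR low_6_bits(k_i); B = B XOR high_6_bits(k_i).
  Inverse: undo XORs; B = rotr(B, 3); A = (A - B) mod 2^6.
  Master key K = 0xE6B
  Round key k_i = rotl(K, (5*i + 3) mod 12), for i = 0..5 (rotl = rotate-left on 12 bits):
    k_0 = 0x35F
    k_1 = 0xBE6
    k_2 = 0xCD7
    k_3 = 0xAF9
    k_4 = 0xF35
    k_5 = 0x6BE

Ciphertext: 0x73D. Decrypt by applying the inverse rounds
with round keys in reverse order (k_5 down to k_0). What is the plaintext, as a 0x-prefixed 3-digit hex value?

0xF33

s_0 = ciphertext = 0x73D
s_1 = InvRound(s_0, k_5) = 0x9BC
s_2 = InvRound(s_1, k_4) = 0x4C0
s_3 = InvRound(s_2, k_3) = 0x35D
s_4 = InvRound(s_3, k_2) = 0x975
s_5 = InvRound(s_4, k_1) = 0xC13
s_6 = InvRound(s_5, k_0) = 0xF33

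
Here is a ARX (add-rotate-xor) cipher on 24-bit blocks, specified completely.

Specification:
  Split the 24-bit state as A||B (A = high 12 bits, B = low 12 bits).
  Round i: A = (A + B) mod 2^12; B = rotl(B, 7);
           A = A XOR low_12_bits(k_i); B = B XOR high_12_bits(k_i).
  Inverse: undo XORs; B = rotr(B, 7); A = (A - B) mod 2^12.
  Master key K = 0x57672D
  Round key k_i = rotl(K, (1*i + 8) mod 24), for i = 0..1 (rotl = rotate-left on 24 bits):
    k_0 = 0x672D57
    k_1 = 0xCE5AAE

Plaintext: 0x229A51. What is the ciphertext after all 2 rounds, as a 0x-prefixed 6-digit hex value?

s_0 = plaintext = 0x229A51
s_1 = Round(s_0, k_0) = 0x12DEA0
s_2 = Round(s_1, k_1) = 0x563C90

0x563C90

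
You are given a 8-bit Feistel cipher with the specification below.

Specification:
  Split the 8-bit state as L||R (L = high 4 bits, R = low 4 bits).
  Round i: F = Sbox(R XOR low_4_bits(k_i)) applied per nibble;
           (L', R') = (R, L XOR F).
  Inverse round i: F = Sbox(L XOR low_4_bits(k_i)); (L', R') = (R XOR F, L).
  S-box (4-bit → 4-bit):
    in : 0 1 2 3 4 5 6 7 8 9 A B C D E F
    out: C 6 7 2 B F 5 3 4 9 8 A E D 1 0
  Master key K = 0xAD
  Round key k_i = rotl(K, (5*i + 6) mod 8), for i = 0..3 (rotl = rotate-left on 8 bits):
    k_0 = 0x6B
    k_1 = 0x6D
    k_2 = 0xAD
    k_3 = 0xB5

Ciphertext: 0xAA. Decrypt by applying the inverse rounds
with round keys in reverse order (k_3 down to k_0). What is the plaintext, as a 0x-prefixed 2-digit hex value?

s_0 = ciphertext = 0xAA
s_1 = InvRound(s_0, k_3) = 0xAA
s_2 = InvRound(s_1, k_2) = 0x9A
s_3 = InvRound(s_2, k_1) = 0x19
s_4 = InvRound(s_3, k_0) = 0x11

0x11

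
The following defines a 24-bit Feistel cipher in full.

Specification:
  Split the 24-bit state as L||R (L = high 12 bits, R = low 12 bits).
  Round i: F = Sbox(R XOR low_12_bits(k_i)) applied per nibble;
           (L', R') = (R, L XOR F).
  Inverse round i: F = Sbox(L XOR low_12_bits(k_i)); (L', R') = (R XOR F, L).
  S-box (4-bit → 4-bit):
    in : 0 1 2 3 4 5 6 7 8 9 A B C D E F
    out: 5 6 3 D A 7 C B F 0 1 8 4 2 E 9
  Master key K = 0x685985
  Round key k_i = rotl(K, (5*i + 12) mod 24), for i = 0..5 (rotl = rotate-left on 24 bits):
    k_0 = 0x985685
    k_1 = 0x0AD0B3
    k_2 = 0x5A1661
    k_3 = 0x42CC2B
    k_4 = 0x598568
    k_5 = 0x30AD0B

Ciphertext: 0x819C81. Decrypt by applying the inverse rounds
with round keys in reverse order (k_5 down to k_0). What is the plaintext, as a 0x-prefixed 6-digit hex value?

s_0 = ciphertext = 0x819C81
s_1 = InvRound(s_0, k_5) = 0xBE2819
s_2 = InvRound(s_1, k_4) = 0x6E8BE2
s_3 = InvRound(s_2, k_3) = 0xAAF6E8
s_4 = InvRound(s_3, k_2) = 0x2A6AAF
s_5 = InvRound(s_4, k_1) = 0x9C82A6
s_6 = InvRound(s_5, k_0) = 0xB049C8

0xB049C8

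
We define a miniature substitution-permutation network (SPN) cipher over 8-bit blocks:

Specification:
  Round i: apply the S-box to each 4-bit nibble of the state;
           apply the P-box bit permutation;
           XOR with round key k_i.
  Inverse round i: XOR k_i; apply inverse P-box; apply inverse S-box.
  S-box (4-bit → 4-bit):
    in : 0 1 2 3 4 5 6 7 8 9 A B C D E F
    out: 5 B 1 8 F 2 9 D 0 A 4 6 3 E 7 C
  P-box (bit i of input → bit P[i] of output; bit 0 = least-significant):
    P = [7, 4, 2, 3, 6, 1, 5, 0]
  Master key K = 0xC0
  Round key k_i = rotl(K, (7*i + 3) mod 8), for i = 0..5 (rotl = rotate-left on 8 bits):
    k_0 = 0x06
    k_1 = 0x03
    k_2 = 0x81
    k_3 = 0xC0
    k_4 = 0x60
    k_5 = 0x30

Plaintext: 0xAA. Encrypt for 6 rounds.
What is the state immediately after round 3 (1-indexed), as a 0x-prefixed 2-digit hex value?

0xCB

s_0 = plaintext = 0xAA
s_1 = Round(s_0, k_0) = 0x22
s_2 = Round(s_1, k_1) = 0xC3
s_3 = Round(s_2, k_2) = 0xCB
s_4 = Round(s_3, k_3) = 0x96
s_5 = Round(s_4, k_4) = 0xEB
s_6 = Round(s_5, k_5) = 0x46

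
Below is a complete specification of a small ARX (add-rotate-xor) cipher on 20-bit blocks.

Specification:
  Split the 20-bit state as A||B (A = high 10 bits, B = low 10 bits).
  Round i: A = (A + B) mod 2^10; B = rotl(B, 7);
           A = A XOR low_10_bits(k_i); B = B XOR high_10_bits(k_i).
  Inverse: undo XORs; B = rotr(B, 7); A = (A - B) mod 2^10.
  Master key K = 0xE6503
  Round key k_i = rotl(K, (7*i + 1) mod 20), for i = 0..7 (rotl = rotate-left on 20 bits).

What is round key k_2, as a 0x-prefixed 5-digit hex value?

0x1F328

K = 0xE6503
k_0 = rotl(K, (7*0+1) mod 20) = rotl(K, 1) = 0xCCA07
k_1 = rotl(K, (7*1+1) mod 20) = rotl(K, 8) = 0x503E6
k_2 = rotl(K, (7*2+1) mod 20) = rotl(K, 15) = 0x1F328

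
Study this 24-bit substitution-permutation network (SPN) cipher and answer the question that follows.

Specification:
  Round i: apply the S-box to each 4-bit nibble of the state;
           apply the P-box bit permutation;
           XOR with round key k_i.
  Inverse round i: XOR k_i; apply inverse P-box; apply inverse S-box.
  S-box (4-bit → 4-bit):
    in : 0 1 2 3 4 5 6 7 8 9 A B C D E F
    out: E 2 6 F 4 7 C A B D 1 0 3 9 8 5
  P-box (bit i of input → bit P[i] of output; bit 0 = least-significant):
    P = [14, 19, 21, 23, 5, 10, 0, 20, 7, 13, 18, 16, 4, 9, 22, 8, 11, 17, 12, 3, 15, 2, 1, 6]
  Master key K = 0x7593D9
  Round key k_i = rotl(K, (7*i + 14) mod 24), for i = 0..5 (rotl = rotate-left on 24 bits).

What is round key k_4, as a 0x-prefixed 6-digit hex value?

K = 0x7593D9
k_0 = rotl(K, (7*0+14) mod 24) = rotl(K, 14) = 0xF65D64
k_1 = rotl(K, (7*1+14) mod 24) = rotl(K, 21) = 0x2EB27B
k_2 = rotl(K, (7*2+14) mod 24) = rotl(K, 4) = 0x593D97
k_3 = rotl(K, (7*3+14) mod 24) = rotl(K, 11) = 0x9ECBAC
k_4 = rotl(K, (7*4+14) mod 24) = rotl(K, 18) = 0x65D64F

0x65D64F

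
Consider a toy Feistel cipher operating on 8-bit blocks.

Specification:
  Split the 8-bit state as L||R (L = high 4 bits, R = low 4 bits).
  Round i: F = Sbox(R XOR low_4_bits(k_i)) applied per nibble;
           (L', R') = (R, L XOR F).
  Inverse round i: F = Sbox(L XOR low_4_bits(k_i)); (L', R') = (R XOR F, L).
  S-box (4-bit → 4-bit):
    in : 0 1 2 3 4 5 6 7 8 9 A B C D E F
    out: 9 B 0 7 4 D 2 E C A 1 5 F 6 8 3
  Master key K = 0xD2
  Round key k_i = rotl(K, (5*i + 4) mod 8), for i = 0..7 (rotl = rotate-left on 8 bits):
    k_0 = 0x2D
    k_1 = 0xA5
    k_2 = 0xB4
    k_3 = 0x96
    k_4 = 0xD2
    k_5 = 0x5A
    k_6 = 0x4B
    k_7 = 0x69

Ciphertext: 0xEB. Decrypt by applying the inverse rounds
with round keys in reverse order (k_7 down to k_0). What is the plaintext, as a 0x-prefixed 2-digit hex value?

s_0 = ciphertext = 0xEB
s_1 = InvRound(s_0, k_7) = 0x5E
s_2 = InvRound(s_1, k_6) = 0x65
s_3 = InvRound(s_2, k_5) = 0xA6
s_4 = InvRound(s_3, k_4) = 0xAA
s_5 = InvRound(s_4, k_3) = 0x5A
s_6 = InvRound(s_5, k_2) = 0x15
s_7 = InvRound(s_6, k_1) = 0x11
s_8 = InvRound(s_7, k_0) = 0xE1

0xE1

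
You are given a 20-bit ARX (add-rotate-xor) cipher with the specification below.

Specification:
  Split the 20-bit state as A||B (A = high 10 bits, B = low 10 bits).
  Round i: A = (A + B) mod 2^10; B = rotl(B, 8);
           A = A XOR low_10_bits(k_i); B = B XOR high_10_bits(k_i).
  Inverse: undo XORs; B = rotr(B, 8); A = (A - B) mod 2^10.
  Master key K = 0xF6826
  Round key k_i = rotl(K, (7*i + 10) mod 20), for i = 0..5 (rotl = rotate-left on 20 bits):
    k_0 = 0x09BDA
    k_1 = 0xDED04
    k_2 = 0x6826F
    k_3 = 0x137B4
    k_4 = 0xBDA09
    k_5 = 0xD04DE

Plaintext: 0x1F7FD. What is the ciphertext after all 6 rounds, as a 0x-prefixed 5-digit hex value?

0xFC488

s_0 = plaintext = 0x1F7FD
s_1 = Round(s_0, k_0) = 0xE81D9
s_2 = Round(s_1, k_1) = 0x1F60D
s_3 = Round(s_2, k_2) = 0x39423
s_4 = Round(s_3, k_3) = 0xAF345
s_5 = Round(s_4, k_4) = 0x02327
s_6 = Round(s_5, k_5) = 0xFC488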